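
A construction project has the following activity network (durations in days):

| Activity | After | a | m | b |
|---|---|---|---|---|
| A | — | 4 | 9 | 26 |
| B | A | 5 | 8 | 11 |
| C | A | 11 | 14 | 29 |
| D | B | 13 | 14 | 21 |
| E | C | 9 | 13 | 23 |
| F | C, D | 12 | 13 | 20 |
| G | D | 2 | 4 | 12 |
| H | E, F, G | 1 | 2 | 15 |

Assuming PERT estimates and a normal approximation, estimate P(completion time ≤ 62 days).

0.981

te_A = (4 + 4·9 + 26)/6 = 66/6 = 11; σ²_A = ((26−4)/6)² = 13.444
te_B = (5 + 4·8 + 11)/6 = 48/6 = 8; σ²_B = ((11−5)/6)² = 1.000
te_C = (11 + 4·14 + 29)/6 = 96/6 = 16; σ²_C = ((29−11)/6)² = 9.000
te_D = (13 + 4·14 + 21)/6 = 90/6 = 15; σ²_D = ((21−13)/6)² = 1.778
te_E = (9 + 4·13 + 23)/6 = 84/6 = 14; σ²_E = ((23−9)/6)² = 5.444
te_F = (12 + 4·13 + 20)/6 = 84/6 = 14; σ²_F = ((20−12)/6)² = 1.778
te_G = (2 + 4·4 + 12)/6 = 30/6 = 5; σ²_G = ((12−2)/6)² = 2.778
te_H = (1 + 4·2 + 15)/6 = 24/6 = 4; σ²_H = ((15−1)/6)² = 5.444

Forward pass:
ES_A = 0; EF_A = 11
ES_B = 11; EF_B = 11+8 = 19
ES_C = 11; EF_C = 11+16 = 27
ES_D = 19; EF_D = 19+15 = 34
ES_E = 27; EF_E = 27+14 = 41
ES_F = max(EF_C=27, EF_D=34) = 34; EF_F = 34+14 = 48
ES_G = 34; EF_G = 34+5 = 39
ES_H = max(EF_E=41, EF_F=48, EF_G=39) = 48; EF_H = 48+4 = 52
Expected project duration μ = 52 days. Critical path: A → B → D → F → H.

Variance along critical path = 13.444 + 1.000 + 1.778 + 1.778 + 5.444 = 23.444; σ = √23.444 = 4.842 days.
Z = (62 − 52) / 4.842 = 2.065
P(T ≤ 62) = Φ(2.065) ≈ 0.981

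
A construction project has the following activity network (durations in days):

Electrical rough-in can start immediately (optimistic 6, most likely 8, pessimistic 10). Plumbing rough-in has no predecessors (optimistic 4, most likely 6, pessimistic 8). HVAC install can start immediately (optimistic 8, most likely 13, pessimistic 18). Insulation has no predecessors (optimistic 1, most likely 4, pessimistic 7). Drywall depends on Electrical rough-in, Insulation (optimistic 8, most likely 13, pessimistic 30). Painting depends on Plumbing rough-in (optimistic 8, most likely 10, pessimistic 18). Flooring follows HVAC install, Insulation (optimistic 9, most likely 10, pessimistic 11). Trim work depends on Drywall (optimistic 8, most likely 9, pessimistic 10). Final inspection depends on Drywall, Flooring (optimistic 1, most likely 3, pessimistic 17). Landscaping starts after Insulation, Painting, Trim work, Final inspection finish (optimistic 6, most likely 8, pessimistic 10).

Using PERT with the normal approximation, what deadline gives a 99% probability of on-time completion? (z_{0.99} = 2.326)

48.8 days

te_Electrical rough-in = (6 + 4·8 + 10)/6 = 48/6 = 8; σ²_Electrical rough-in = ((10−6)/6)² = 0.444
te_Plumbing rough-in = (4 + 4·6 + 8)/6 = 36/6 = 6; σ²_Plumbing rough-in = ((8−4)/6)² = 0.444
te_HVAC install = (8 + 4·13 + 18)/6 = 78/6 = 13; σ²_HVAC install = ((18−8)/6)² = 2.778
te_Insulation = (1 + 4·4 + 7)/6 = 24/6 = 4; σ²_Insulation = ((7−1)/6)² = 1.000
te_Drywall = (8 + 4·13 + 30)/6 = 90/6 = 15; σ²_Drywall = ((30−8)/6)² = 13.444
te_Painting = (8 + 4·10 + 18)/6 = 66/6 = 11; σ²_Painting = ((18−8)/6)² = 2.778
te_Flooring = (9 + 4·10 + 11)/6 = 60/6 = 10; σ²_Flooring = ((11−9)/6)² = 0.111
te_Trim work = (8 + 4·9 + 10)/6 = 54/6 = 9; σ²_Trim work = ((10−8)/6)² = 0.111
te_Final inspection = (1 + 4·3 + 17)/6 = 30/6 = 5; σ²_Final inspection = ((17−1)/6)² = 7.111
te_Landscaping = (6 + 4·8 + 10)/6 = 48/6 = 8; σ²_Landscaping = ((10−6)/6)² = 0.444

Forward pass:
ES_Electrical rough-in = 0; EF_Electrical rough-in = 8
ES_Plumbing rough-in = 0; EF_Plumbing rough-in = 6
ES_HVAC install = 0; EF_HVAC install = 13
ES_Insulation = 0; EF_Insulation = 4
ES_Drywall = max(EF_Electrical rough-in=8, EF_Insulation=4) = 8; EF_Drywall = 8+15 = 23
ES_Painting = 6; EF_Painting = 6+11 = 17
ES_Flooring = max(EF_HVAC install=13, EF_Insulation=4) = 13; EF_Flooring = 13+10 = 23
ES_Trim work = 23; EF_Trim work = 23+9 = 32
ES_Final inspection = max(EF_Drywall=23, EF_Flooring=23) = 23; EF_Final inspection = 23+5 = 28
ES_Landscaping = max(EF_Insulation=4, EF_Painting=17, EF_Trim work=32, EF_Final inspection=28) = 32; EF_Landscaping = 32+8 = 40
Expected project duration μ = 40 days. Critical path: Electrical rough-in → Drywall → Trim work → Landscaping.

Variance along critical path = 0.444 + 13.444 + 0.111 + 0.444 = 14.444; σ = 3.801 days.
D = μ + z·σ = 40 + 2.326·3.801 = 48.8 days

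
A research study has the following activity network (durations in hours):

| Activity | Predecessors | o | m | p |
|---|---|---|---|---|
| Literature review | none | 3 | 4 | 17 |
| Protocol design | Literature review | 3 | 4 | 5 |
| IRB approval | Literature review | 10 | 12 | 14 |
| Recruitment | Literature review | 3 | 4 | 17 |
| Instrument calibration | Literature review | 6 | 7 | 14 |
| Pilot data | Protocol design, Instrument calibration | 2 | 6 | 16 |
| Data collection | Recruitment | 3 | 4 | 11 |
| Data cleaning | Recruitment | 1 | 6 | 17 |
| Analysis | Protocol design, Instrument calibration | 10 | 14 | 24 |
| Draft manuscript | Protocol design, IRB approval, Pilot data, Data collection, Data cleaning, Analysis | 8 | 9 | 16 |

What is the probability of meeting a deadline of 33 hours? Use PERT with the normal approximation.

te_Literature review = (3 + 4·4 + 17)/6 = 36/6 = 6; σ²_Literature review = ((17−3)/6)² = 5.444
te_Protocol design = (3 + 4·4 + 5)/6 = 24/6 = 4; σ²_Protocol design = ((5−3)/6)² = 0.111
te_IRB approval = (10 + 4·12 + 14)/6 = 72/6 = 12; σ²_IRB approval = ((14−10)/6)² = 0.444
te_Recruitment = (3 + 4·4 + 17)/6 = 36/6 = 6; σ²_Recruitment = ((17−3)/6)² = 5.444
te_Instrument calibration = (6 + 4·7 + 14)/6 = 48/6 = 8; σ²_Instrument calibration = ((14−6)/6)² = 1.778
te_Pilot data = (2 + 4·6 + 16)/6 = 42/6 = 7; σ²_Pilot data = ((16−2)/6)² = 5.444
te_Data collection = (3 + 4·4 + 11)/6 = 30/6 = 5; σ²_Data collection = ((11−3)/6)² = 1.778
te_Data cleaning = (1 + 4·6 + 17)/6 = 42/6 = 7; σ²_Data cleaning = ((17−1)/6)² = 7.111
te_Analysis = (10 + 4·14 + 24)/6 = 90/6 = 15; σ²_Analysis = ((24−10)/6)² = 5.444
te_Draft manuscript = (8 + 4·9 + 16)/6 = 60/6 = 10; σ²_Draft manuscript = ((16−8)/6)² = 1.778

Forward pass:
ES_Literature review = 0; EF_Literature review = 6
ES_Protocol design = 6; EF_Protocol design = 6+4 = 10
ES_IRB approval = 6; EF_IRB approval = 6+12 = 18
ES_Recruitment = 6; EF_Recruitment = 6+6 = 12
ES_Instrument calibration = 6; EF_Instrument calibration = 6+8 = 14
ES_Pilot data = max(EF_Protocol design=10, EF_Instrument calibration=14) = 14; EF_Pilot data = 14+7 = 21
ES_Data collection = 12; EF_Data collection = 12+5 = 17
ES_Data cleaning = 12; EF_Data cleaning = 12+7 = 19
ES_Analysis = max(EF_Protocol design=10, EF_Instrument calibration=14) = 14; EF_Analysis = 14+15 = 29
ES_Draft manuscript = max(EF_Protocol design=10, EF_IRB approval=18, EF_Pilot data=21, EF_Data collection=17, EF_Data cleaning=19, EF_Analysis=29) = 29; EF_Draft manuscript = 29+10 = 39
Expected project duration μ = 39 hours. Critical path: Literature review → Instrument calibration → Analysis → Draft manuscript.

Variance along critical path = 5.444 + 1.778 + 5.444 + 1.778 = 14.444; σ = √14.444 = 3.801 hours.
Z = (33 − 39) / 3.801 = -1.579
P(T ≤ 33) = Φ(-1.579) ≈ 0.057

0.057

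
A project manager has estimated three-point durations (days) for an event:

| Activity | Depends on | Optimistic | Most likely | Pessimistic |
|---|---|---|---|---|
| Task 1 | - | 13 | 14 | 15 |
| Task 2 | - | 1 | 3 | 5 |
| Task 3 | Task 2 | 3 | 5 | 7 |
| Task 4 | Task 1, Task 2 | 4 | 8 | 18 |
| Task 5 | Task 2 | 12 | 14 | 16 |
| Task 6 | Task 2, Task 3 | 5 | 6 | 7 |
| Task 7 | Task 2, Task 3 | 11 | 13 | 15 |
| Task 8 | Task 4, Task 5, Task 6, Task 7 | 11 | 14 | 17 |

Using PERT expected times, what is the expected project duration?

te_Task 1 = (13 + 4·14 + 15)/6 = 84/6 = 14
te_Task 2 = (1 + 4·3 + 5)/6 = 18/6 = 3
te_Task 3 = (3 + 4·5 + 7)/6 = 30/6 = 5
te_Task 4 = (4 + 4·8 + 18)/6 = 54/6 = 9
te_Task 5 = (12 + 4·14 + 16)/6 = 84/6 = 14
te_Task 6 = (5 + 4·6 + 7)/6 = 36/6 = 6
te_Task 7 = (11 + 4·13 + 15)/6 = 78/6 = 13
te_Task 8 = (11 + 4·14 + 17)/6 = 84/6 = 14

Forward pass:
ES_Task 1 = 0; EF_Task 1 = 14
ES_Task 2 = 0; EF_Task 2 = 3
ES_Task 3 = 3; EF_Task 3 = 3+5 = 8
ES_Task 4 = max(EF_Task 1=14, EF_Task 2=3) = 14; EF_Task 4 = 14+9 = 23
ES_Task 5 = 3; EF_Task 5 = 3+14 = 17
ES_Task 6 = max(EF_Task 2=3, EF_Task 3=8) = 8; EF_Task 6 = 8+6 = 14
ES_Task 7 = max(EF_Task 2=3, EF_Task 3=8) = 8; EF_Task 7 = 8+13 = 21
ES_Task 8 = max(EF_Task 4=23, EF_Task 5=17, EF_Task 6=14, EF_Task 7=21) = 23; EF_Task 8 = 23+14 = 37
Expected project duration μ = 37 days. Critical path: Task 1 → Task 4 → Task 8.

37 days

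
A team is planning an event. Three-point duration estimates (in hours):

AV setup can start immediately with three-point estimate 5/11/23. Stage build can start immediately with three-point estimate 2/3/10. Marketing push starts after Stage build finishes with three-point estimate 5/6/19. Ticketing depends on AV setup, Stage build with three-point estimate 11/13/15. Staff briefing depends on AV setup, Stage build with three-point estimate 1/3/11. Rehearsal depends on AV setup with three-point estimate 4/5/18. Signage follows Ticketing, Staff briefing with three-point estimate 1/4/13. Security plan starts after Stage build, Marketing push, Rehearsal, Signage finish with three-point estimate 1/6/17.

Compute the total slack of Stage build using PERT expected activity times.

te_AV setup = (5 + 4·11 + 23)/6 = 72/6 = 12
te_Stage build = (2 + 4·3 + 10)/6 = 24/6 = 4
te_Marketing push = (5 + 4·6 + 19)/6 = 48/6 = 8
te_Ticketing = (11 + 4·13 + 15)/6 = 78/6 = 13
te_Staff briefing = (1 + 4·3 + 11)/6 = 24/6 = 4
te_Rehearsal = (4 + 4·5 + 18)/6 = 42/6 = 7
te_Signage = (1 + 4·4 + 13)/6 = 30/6 = 5
te_Security plan = (1 + 4·6 + 17)/6 = 42/6 = 7

Forward pass:
ES_AV setup = 0; EF_AV setup = 12
ES_Stage build = 0; EF_Stage build = 4
ES_Marketing push = 4; EF_Marketing push = 4+8 = 12
ES_Ticketing = max(EF_AV setup=12, EF_Stage build=4) = 12; EF_Ticketing = 12+13 = 25
ES_Staff briefing = max(EF_AV setup=12, EF_Stage build=4) = 12; EF_Staff briefing = 12+4 = 16
ES_Rehearsal = 12; EF_Rehearsal = 12+7 = 19
ES_Signage = max(EF_Ticketing=25, EF_Staff briefing=16) = 25; EF_Signage = 25+5 = 30
ES_Security plan = max(EF_Stage build=4, EF_Marketing push=12, EF_Rehearsal=19, EF_Signage=30) = 30; EF_Security plan = 30+7 = 37
Expected project duration μ = 37 hours. Critical path: AV setup → Ticketing → Signage → Security plan.

Backward pass:
LF_Security plan = 37; LS_Security plan = 37−7 = 30
LF_Signage = LS_Security plan = 30; LS_Signage = 30−5 = 25
LF_Rehearsal = LS_Security plan = 30; LS_Rehearsal = 30−7 = 23
LF_Staff briefing = LS_Signage = 25; LS_Staff briefing = 25−4 = 21
LF_Ticketing = LS_Signage = 25; LS_Ticketing = 25−13 = 12
LF_Marketing push = LS_Security plan = 30; LS_Marketing push = 30−8 = 22
LF_Stage build = min(LS_Marketing push=22, LS_Ticketing=12, LS_Staff briefing=21, LS_Security plan=30) = 12; LS_Stage build = 12−4 = 8
LF_AV setup = min(LS_Ticketing=12, LS_Staff briefing=21, LS_Rehearsal=23) = 12; LS_AV setup = 12−12 = 0
Slack_Stage build = LS_Stage build − ES_Stage build = 8 − 0 = 8

8 hours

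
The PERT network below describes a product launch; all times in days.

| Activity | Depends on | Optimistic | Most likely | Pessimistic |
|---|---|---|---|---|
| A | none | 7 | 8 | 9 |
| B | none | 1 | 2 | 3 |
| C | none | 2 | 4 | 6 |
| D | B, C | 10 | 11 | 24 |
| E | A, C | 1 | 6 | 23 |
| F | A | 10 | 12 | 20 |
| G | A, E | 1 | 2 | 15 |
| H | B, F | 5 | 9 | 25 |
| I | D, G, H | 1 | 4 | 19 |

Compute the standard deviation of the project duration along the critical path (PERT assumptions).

4.80 days

te_A = (7 + 4·8 + 9)/6 = 48/6 = 8; σ²_A = ((9−7)/6)² = 0.111
te_B = (1 + 4·2 + 3)/6 = 12/6 = 2; σ²_B = ((3−1)/6)² = 0.111
te_C = (2 + 4·4 + 6)/6 = 24/6 = 4; σ²_C = ((6−2)/6)² = 0.444
te_D = (10 + 4·11 + 24)/6 = 78/6 = 13; σ²_D = ((24−10)/6)² = 5.444
te_E = (1 + 4·6 + 23)/6 = 48/6 = 8; σ²_E = ((23−1)/6)² = 13.444
te_F = (10 + 4·12 + 20)/6 = 78/6 = 13; σ²_F = ((20−10)/6)² = 2.778
te_G = (1 + 4·2 + 15)/6 = 24/6 = 4; σ²_G = ((15−1)/6)² = 5.444
te_H = (5 + 4·9 + 25)/6 = 66/6 = 11; σ²_H = ((25−5)/6)² = 11.111
te_I = (1 + 4·4 + 19)/6 = 36/6 = 6; σ²_I = ((19−1)/6)² = 9.000

Forward pass:
ES_A = 0; EF_A = 8
ES_B = 0; EF_B = 2
ES_C = 0; EF_C = 4
ES_D = max(EF_B=2, EF_C=4) = 4; EF_D = 4+13 = 17
ES_E = max(EF_A=8, EF_C=4) = 8; EF_E = 8+8 = 16
ES_F = 8; EF_F = 8+13 = 21
ES_G = max(EF_A=8, EF_E=16) = 16; EF_G = 16+4 = 20
ES_H = max(EF_B=2, EF_F=21) = 21; EF_H = 21+11 = 32
ES_I = max(EF_D=17, EF_G=20, EF_H=32) = 32; EF_I = 32+6 = 38
Expected project duration μ = 38 days. Critical path: A → F → H → I.

Variance along critical path = 0.111 + 2.778 + 11.111 + 9.000 = 23.000
σ = √23.000 = 4.796 days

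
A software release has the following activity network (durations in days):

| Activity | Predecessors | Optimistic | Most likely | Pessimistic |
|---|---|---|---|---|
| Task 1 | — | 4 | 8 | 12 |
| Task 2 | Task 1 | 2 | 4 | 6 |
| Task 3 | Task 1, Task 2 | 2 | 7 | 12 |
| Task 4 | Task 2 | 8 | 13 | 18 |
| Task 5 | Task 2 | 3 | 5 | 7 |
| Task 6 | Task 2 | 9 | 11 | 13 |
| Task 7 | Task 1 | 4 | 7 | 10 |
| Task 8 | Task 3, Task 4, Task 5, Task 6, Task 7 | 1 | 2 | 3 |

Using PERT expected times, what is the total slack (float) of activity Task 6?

2 days

te_Task 1 = (4 + 4·8 + 12)/6 = 48/6 = 8
te_Task 2 = (2 + 4·4 + 6)/6 = 24/6 = 4
te_Task 3 = (2 + 4·7 + 12)/6 = 42/6 = 7
te_Task 4 = (8 + 4·13 + 18)/6 = 78/6 = 13
te_Task 5 = (3 + 4·5 + 7)/6 = 30/6 = 5
te_Task 6 = (9 + 4·11 + 13)/6 = 66/6 = 11
te_Task 7 = (4 + 4·7 + 10)/6 = 42/6 = 7
te_Task 8 = (1 + 4·2 + 3)/6 = 12/6 = 2

Forward pass:
ES_Task 1 = 0; EF_Task 1 = 8
ES_Task 2 = 8; EF_Task 2 = 8+4 = 12
ES_Task 3 = max(EF_Task 1=8, EF_Task 2=12) = 12; EF_Task 3 = 12+7 = 19
ES_Task 4 = 12; EF_Task 4 = 12+13 = 25
ES_Task 5 = 12; EF_Task 5 = 12+5 = 17
ES_Task 6 = 12; EF_Task 6 = 12+11 = 23
ES_Task 7 = 8; EF_Task 7 = 8+7 = 15
ES_Task 8 = max(EF_Task 3=19, EF_Task 4=25, EF_Task 5=17, EF_Task 6=23, EF_Task 7=15) = 25; EF_Task 8 = 25+2 = 27
Expected project duration μ = 27 days. Critical path: Task 1 → Task 2 → Task 4 → Task 8.

Backward pass:
LF_Task 8 = 27; LS_Task 8 = 27−2 = 25
LF_Task 7 = LS_Task 8 = 25; LS_Task 7 = 25−7 = 18
LF_Task 6 = LS_Task 8 = 25; LS_Task 6 = 25−11 = 14
LF_Task 5 = LS_Task 8 = 25; LS_Task 5 = 25−5 = 20
LF_Task 4 = LS_Task 8 = 25; LS_Task 4 = 25−13 = 12
LF_Task 3 = LS_Task 8 = 25; LS_Task 3 = 25−7 = 18
LF_Task 2 = min(LS_Task 3=18, LS_Task 4=12, LS_Task 5=20, LS_Task 6=14) = 12; LS_Task 2 = 12−4 = 8
LF_Task 1 = min(LS_Task 2=8, LS_Task 3=18, LS_Task 7=18) = 8; LS_Task 1 = 8−8 = 0
Slack_Task 6 = LS_Task 6 − ES_Task 6 = 14 − 12 = 2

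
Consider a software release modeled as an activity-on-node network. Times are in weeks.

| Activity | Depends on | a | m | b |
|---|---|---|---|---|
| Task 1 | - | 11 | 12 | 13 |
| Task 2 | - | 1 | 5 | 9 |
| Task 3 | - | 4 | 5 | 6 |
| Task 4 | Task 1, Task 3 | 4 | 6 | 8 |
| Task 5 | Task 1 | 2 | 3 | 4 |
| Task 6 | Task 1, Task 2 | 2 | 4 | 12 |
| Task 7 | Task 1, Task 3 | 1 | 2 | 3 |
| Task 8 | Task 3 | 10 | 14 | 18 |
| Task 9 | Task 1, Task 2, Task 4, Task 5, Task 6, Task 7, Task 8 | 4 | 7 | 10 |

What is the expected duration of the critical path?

26 weeks

te_Task 1 = (11 + 4·12 + 13)/6 = 72/6 = 12
te_Task 2 = (1 + 4·5 + 9)/6 = 30/6 = 5
te_Task 3 = (4 + 4·5 + 6)/6 = 30/6 = 5
te_Task 4 = (4 + 4·6 + 8)/6 = 36/6 = 6
te_Task 5 = (2 + 4·3 + 4)/6 = 18/6 = 3
te_Task 6 = (2 + 4·4 + 12)/6 = 30/6 = 5
te_Task 7 = (1 + 4·2 + 3)/6 = 12/6 = 2
te_Task 8 = (10 + 4·14 + 18)/6 = 84/6 = 14
te_Task 9 = (4 + 4·7 + 10)/6 = 42/6 = 7

Forward pass:
ES_Task 1 = 0; EF_Task 1 = 12
ES_Task 2 = 0; EF_Task 2 = 5
ES_Task 3 = 0; EF_Task 3 = 5
ES_Task 4 = max(EF_Task 1=12, EF_Task 3=5) = 12; EF_Task 4 = 12+6 = 18
ES_Task 5 = 12; EF_Task 5 = 12+3 = 15
ES_Task 6 = max(EF_Task 1=12, EF_Task 2=5) = 12; EF_Task 6 = 12+5 = 17
ES_Task 7 = max(EF_Task 1=12, EF_Task 3=5) = 12; EF_Task 7 = 12+2 = 14
ES_Task 8 = 5; EF_Task 8 = 5+14 = 19
ES_Task 9 = max(EF_Task 1=12, EF_Task 2=5, EF_Task 4=18, EF_Task 5=15, EF_Task 6=17, EF_Task 7=14, EF_Task 8=19) = 19; EF_Task 9 = 19+7 = 26
Expected project duration μ = 26 weeks. Critical path: Task 3 → Task 8 → Task 9.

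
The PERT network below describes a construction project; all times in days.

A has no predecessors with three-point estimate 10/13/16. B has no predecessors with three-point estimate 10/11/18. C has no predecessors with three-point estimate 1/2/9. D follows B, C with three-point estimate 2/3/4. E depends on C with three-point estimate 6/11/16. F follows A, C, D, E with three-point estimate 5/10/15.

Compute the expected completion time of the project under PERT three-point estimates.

25 days

te_A = (10 + 4·13 + 16)/6 = 78/6 = 13
te_B = (10 + 4·11 + 18)/6 = 72/6 = 12
te_C = (1 + 4·2 + 9)/6 = 18/6 = 3
te_D = (2 + 4·3 + 4)/6 = 18/6 = 3
te_E = (6 + 4·11 + 16)/6 = 66/6 = 11
te_F = (5 + 4·10 + 15)/6 = 60/6 = 10

Forward pass:
ES_A = 0; EF_A = 13
ES_B = 0; EF_B = 12
ES_C = 0; EF_C = 3
ES_D = max(EF_B=12, EF_C=3) = 12; EF_D = 12+3 = 15
ES_E = 3; EF_E = 3+11 = 14
ES_F = max(EF_A=13, EF_C=3, EF_D=15, EF_E=14) = 15; EF_F = 15+10 = 25
Expected project duration μ = 25 days. Critical path: B → D → F.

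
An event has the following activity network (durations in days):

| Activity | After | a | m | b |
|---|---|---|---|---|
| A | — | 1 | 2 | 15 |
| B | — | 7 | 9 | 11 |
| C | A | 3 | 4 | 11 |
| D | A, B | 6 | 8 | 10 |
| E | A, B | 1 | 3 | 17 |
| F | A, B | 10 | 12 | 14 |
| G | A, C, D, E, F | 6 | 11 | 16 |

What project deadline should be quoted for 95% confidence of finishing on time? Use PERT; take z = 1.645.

te_A = (1 + 4·2 + 15)/6 = 24/6 = 4; σ²_A = ((15−1)/6)² = 5.444
te_B = (7 + 4·9 + 11)/6 = 54/6 = 9; σ²_B = ((11−7)/6)² = 0.444
te_C = (3 + 4·4 + 11)/6 = 30/6 = 5; σ²_C = ((11−3)/6)² = 1.778
te_D = (6 + 4·8 + 10)/6 = 48/6 = 8; σ²_D = ((10−6)/6)² = 0.444
te_E = (1 + 4·3 + 17)/6 = 30/6 = 5; σ²_E = ((17−1)/6)² = 7.111
te_F = (10 + 4·12 + 14)/6 = 72/6 = 12; σ²_F = ((14−10)/6)² = 0.444
te_G = (6 + 4·11 + 16)/6 = 66/6 = 11; σ²_G = ((16−6)/6)² = 2.778

Forward pass:
ES_A = 0; EF_A = 4
ES_B = 0; EF_B = 9
ES_C = 4; EF_C = 4+5 = 9
ES_D = max(EF_A=4, EF_B=9) = 9; EF_D = 9+8 = 17
ES_E = max(EF_A=4, EF_B=9) = 9; EF_E = 9+5 = 14
ES_F = max(EF_A=4, EF_B=9) = 9; EF_F = 9+12 = 21
ES_G = max(EF_A=4, EF_C=9, EF_D=17, EF_E=14, EF_F=21) = 21; EF_G = 21+11 = 32
Expected project duration μ = 32 days. Critical path: B → F → G.

Variance along critical path = 0.444 + 0.444 + 2.778 = 3.667; σ = 1.915 days.
D = μ + z·σ = 32 + 1.645·1.915 = 35.1 days

35.1 days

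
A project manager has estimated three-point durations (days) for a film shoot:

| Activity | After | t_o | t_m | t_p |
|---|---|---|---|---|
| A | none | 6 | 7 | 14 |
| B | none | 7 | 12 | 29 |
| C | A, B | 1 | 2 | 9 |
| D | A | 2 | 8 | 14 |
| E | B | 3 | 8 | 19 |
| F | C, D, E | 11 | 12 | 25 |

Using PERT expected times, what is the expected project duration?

37 days

te_A = (6 + 4·7 + 14)/6 = 48/6 = 8
te_B = (7 + 4·12 + 29)/6 = 84/6 = 14
te_C = (1 + 4·2 + 9)/6 = 18/6 = 3
te_D = (2 + 4·8 + 14)/6 = 48/6 = 8
te_E = (3 + 4·8 + 19)/6 = 54/6 = 9
te_F = (11 + 4·12 + 25)/6 = 84/6 = 14

Forward pass:
ES_A = 0; EF_A = 8
ES_B = 0; EF_B = 14
ES_C = max(EF_A=8, EF_B=14) = 14; EF_C = 14+3 = 17
ES_D = 8; EF_D = 8+8 = 16
ES_E = 14; EF_E = 14+9 = 23
ES_F = max(EF_C=17, EF_D=16, EF_E=23) = 23; EF_F = 23+14 = 37
Expected project duration μ = 37 days. Critical path: B → E → F.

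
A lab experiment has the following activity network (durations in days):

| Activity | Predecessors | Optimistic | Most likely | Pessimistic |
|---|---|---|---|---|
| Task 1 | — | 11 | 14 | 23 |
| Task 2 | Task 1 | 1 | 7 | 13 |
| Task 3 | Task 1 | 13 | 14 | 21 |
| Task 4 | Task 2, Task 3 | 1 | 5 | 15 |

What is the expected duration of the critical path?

36 days

te_Task 1 = (11 + 4·14 + 23)/6 = 90/6 = 15
te_Task 2 = (1 + 4·7 + 13)/6 = 42/6 = 7
te_Task 3 = (13 + 4·14 + 21)/6 = 90/6 = 15
te_Task 4 = (1 + 4·5 + 15)/6 = 36/6 = 6

Forward pass:
ES_Task 1 = 0; EF_Task 1 = 15
ES_Task 2 = 15; EF_Task 2 = 15+7 = 22
ES_Task 3 = 15; EF_Task 3 = 15+15 = 30
ES_Task 4 = max(EF_Task 2=22, EF_Task 3=30) = 30; EF_Task 4 = 30+6 = 36
Expected project duration μ = 36 days. Critical path: Task 1 → Task 3 → Task 4.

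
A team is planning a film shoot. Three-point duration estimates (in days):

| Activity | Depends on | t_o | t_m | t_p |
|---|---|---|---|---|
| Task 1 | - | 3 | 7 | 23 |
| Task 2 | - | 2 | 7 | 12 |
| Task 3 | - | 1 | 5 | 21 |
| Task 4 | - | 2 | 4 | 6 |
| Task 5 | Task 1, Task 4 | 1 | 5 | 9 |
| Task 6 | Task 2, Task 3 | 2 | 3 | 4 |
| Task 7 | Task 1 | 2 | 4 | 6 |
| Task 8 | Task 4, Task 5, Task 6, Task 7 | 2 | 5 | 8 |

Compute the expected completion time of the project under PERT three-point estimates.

19 days

te_Task 1 = (3 + 4·7 + 23)/6 = 54/6 = 9
te_Task 2 = (2 + 4·7 + 12)/6 = 42/6 = 7
te_Task 3 = (1 + 4·5 + 21)/6 = 42/6 = 7
te_Task 4 = (2 + 4·4 + 6)/6 = 24/6 = 4
te_Task 5 = (1 + 4·5 + 9)/6 = 30/6 = 5
te_Task 6 = (2 + 4·3 + 4)/6 = 18/6 = 3
te_Task 7 = (2 + 4·4 + 6)/6 = 24/6 = 4
te_Task 8 = (2 + 4·5 + 8)/6 = 30/6 = 5

Forward pass:
ES_Task 1 = 0; EF_Task 1 = 9
ES_Task 2 = 0; EF_Task 2 = 7
ES_Task 3 = 0; EF_Task 3 = 7
ES_Task 4 = 0; EF_Task 4 = 4
ES_Task 5 = max(EF_Task 1=9, EF_Task 4=4) = 9; EF_Task 5 = 9+5 = 14
ES_Task 6 = max(EF_Task 2=7, EF_Task 3=7) = 7; EF_Task 6 = 7+3 = 10
ES_Task 7 = 9; EF_Task 7 = 9+4 = 13
ES_Task 8 = max(EF_Task 4=4, EF_Task 5=14, EF_Task 6=10, EF_Task 7=13) = 14; EF_Task 8 = 14+5 = 19
Expected project duration μ = 19 days. Critical path: Task 1 → Task 5 → Task 8.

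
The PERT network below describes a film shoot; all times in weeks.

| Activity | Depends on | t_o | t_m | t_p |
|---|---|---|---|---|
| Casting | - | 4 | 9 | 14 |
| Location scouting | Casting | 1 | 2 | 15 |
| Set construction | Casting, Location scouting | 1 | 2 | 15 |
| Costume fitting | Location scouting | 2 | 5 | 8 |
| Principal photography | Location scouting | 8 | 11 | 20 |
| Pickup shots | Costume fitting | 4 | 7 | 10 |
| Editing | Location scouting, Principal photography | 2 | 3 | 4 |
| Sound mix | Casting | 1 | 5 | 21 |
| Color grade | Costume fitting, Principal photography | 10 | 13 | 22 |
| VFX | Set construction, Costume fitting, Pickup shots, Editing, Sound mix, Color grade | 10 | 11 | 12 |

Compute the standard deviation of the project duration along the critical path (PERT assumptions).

4.04 weeks

te_Casting = (4 + 4·9 + 14)/6 = 54/6 = 9; σ²_Casting = ((14−4)/6)² = 2.778
te_Location scouting = (1 + 4·2 + 15)/6 = 24/6 = 4; σ²_Location scouting = ((15−1)/6)² = 5.444
te_Set construction = (1 + 4·2 + 15)/6 = 24/6 = 4; σ²_Set construction = ((15−1)/6)² = 5.444
te_Costume fitting = (2 + 4·5 + 8)/6 = 30/6 = 5; σ²_Costume fitting = ((8−2)/6)² = 1.000
te_Principal photography = (8 + 4·11 + 20)/6 = 72/6 = 12; σ²_Principal photography = ((20−8)/6)² = 4.000
te_Pickup shots = (4 + 4·7 + 10)/6 = 42/6 = 7; σ²_Pickup shots = ((10−4)/6)² = 1.000
te_Editing = (2 + 4·3 + 4)/6 = 18/6 = 3; σ²_Editing = ((4−2)/6)² = 0.111
te_Sound mix = (1 + 4·5 + 21)/6 = 42/6 = 7; σ²_Sound mix = ((21−1)/6)² = 11.111
te_Color grade = (10 + 4·13 + 22)/6 = 84/6 = 14; σ²_Color grade = ((22−10)/6)² = 4.000
te_VFX = (10 + 4·11 + 12)/6 = 66/6 = 11; σ²_VFX = ((12−10)/6)² = 0.111

Forward pass:
ES_Casting = 0; EF_Casting = 9
ES_Location scouting = 9; EF_Location scouting = 9+4 = 13
ES_Set construction = max(EF_Casting=9, EF_Location scouting=13) = 13; EF_Set construction = 13+4 = 17
ES_Costume fitting = 13; EF_Costume fitting = 13+5 = 18
ES_Principal photography = 13; EF_Principal photography = 13+12 = 25
ES_Pickup shots = 18; EF_Pickup shots = 18+7 = 25
ES_Editing = max(EF_Location scouting=13, EF_Principal photography=25) = 25; EF_Editing = 25+3 = 28
ES_Sound mix = 9; EF_Sound mix = 9+7 = 16
ES_Color grade = max(EF_Costume fitting=18, EF_Principal photography=25) = 25; EF_Color grade = 25+14 = 39
ES_VFX = max(EF_Set construction=17, EF_Costume fitting=18, EF_Pickup shots=25, EF_Editing=28, EF_Sound mix=16, EF_Color grade=39) = 39; EF_VFX = 39+11 = 50
Expected project duration μ = 50 weeks. Critical path: Casting → Location scouting → Principal photography → Color grade → VFX.

Variance along critical path = 2.778 + 5.444 + 4.000 + 4.000 + 0.111 = 16.333
σ = √16.333 = 4.041 weeks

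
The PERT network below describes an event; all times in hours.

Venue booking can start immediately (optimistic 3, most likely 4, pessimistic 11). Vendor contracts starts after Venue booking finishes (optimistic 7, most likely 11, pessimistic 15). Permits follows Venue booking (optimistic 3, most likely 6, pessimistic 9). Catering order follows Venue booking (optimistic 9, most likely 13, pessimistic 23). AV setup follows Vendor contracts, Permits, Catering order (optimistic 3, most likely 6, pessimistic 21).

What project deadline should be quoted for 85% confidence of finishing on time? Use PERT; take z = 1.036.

31.2 hours

te_Venue booking = (3 + 4·4 + 11)/6 = 30/6 = 5; σ²_Venue booking = ((11−3)/6)² = 1.778
te_Vendor contracts = (7 + 4·11 + 15)/6 = 66/6 = 11; σ²_Vendor contracts = ((15−7)/6)² = 1.778
te_Permits = (3 + 4·6 + 9)/6 = 36/6 = 6; σ²_Permits = ((9−3)/6)² = 1.000
te_Catering order = (9 + 4·13 + 23)/6 = 84/6 = 14; σ²_Catering order = ((23−9)/6)² = 5.444
te_AV setup = (3 + 4·6 + 21)/6 = 48/6 = 8; σ²_AV setup = ((21−3)/6)² = 9.000

Forward pass:
ES_Venue booking = 0; EF_Venue booking = 5
ES_Vendor contracts = 5; EF_Vendor contracts = 5+11 = 16
ES_Permits = 5; EF_Permits = 5+6 = 11
ES_Catering order = 5; EF_Catering order = 5+14 = 19
ES_AV setup = max(EF_Vendor contracts=16, EF_Permits=11, EF_Catering order=19) = 19; EF_AV setup = 19+8 = 27
Expected project duration μ = 27 hours. Critical path: Venue booking → Catering order → AV setup.

Variance along critical path = 1.778 + 5.444 + 9.000 = 16.222; σ = 4.028 hours.
D = μ + z·σ = 27 + 1.036·4.028 = 31.2 hours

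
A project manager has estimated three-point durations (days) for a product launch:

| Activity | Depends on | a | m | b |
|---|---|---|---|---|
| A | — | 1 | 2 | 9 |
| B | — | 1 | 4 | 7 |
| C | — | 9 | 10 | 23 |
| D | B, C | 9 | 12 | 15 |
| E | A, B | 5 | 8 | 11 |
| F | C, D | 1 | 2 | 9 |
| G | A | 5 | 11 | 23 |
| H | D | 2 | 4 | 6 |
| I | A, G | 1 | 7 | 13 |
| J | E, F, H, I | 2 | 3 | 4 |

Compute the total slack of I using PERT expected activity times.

6 days

te_A = (1 + 4·2 + 9)/6 = 18/6 = 3
te_B = (1 + 4·4 + 7)/6 = 24/6 = 4
te_C = (9 + 4·10 + 23)/6 = 72/6 = 12
te_D = (9 + 4·12 + 15)/6 = 72/6 = 12
te_E = (5 + 4·8 + 11)/6 = 48/6 = 8
te_F = (1 + 4·2 + 9)/6 = 18/6 = 3
te_G = (5 + 4·11 + 23)/6 = 72/6 = 12
te_H = (2 + 4·4 + 6)/6 = 24/6 = 4
te_I = (1 + 4·7 + 13)/6 = 42/6 = 7
te_J = (2 + 4·3 + 4)/6 = 18/6 = 3

Forward pass:
ES_A = 0; EF_A = 3
ES_B = 0; EF_B = 4
ES_C = 0; EF_C = 12
ES_D = max(EF_B=4, EF_C=12) = 12; EF_D = 12+12 = 24
ES_E = max(EF_A=3, EF_B=4) = 4; EF_E = 4+8 = 12
ES_F = max(EF_C=12, EF_D=24) = 24; EF_F = 24+3 = 27
ES_G = 3; EF_G = 3+12 = 15
ES_H = 24; EF_H = 24+4 = 28
ES_I = max(EF_A=3, EF_G=15) = 15; EF_I = 15+7 = 22
ES_J = max(EF_E=12, EF_F=27, EF_H=28, EF_I=22) = 28; EF_J = 28+3 = 31
Expected project duration μ = 31 days. Critical path: C → D → H → J.

Backward pass:
LF_J = 31; LS_J = 31−3 = 28
LF_I = LS_J = 28; LS_I = 28−7 = 21
LF_H = LS_J = 28; LS_H = 28−4 = 24
LF_G = LS_I = 21; LS_G = 21−12 = 9
LF_F = LS_J = 28; LS_F = 28−3 = 25
LF_E = LS_J = 28; LS_E = 28−8 = 20
LF_D = min(LS_F=25, LS_H=24) = 24; LS_D = 24−12 = 12
LF_C = min(LS_D=12, LS_F=25) = 12; LS_C = 12−12 = 0
LF_B = min(LS_D=12, LS_E=20) = 12; LS_B = 12−4 = 8
LF_A = min(LS_E=20, LS_G=9, LS_I=21) = 9; LS_A = 9−3 = 6
Slack_I = LS_I − ES_I = 21 − 15 = 6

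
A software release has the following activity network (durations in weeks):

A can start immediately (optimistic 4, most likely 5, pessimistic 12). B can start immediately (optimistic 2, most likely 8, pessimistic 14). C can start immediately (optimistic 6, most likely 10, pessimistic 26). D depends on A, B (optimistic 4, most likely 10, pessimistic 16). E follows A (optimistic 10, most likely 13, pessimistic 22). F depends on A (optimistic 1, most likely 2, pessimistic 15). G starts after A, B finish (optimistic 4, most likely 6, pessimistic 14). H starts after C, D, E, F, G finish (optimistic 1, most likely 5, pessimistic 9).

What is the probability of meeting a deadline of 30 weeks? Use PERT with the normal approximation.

0.966

te_A = (4 + 4·5 + 12)/6 = 36/6 = 6; σ²_A = ((12−4)/6)² = 1.778
te_B = (2 + 4·8 + 14)/6 = 48/6 = 8; σ²_B = ((14−2)/6)² = 4.000
te_C = (6 + 4·10 + 26)/6 = 72/6 = 12; σ²_C = ((26−6)/6)² = 11.111
te_D = (4 + 4·10 + 16)/6 = 60/6 = 10; σ²_D = ((16−4)/6)² = 4.000
te_E = (10 + 4·13 + 22)/6 = 84/6 = 14; σ²_E = ((22−10)/6)² = 4.000
te_F = (1 + 4·2 + 15)/6 = 24/6 = 4; σ²_F = ((15−1)/6)² = 5.444
te_G = (4 + 4·6 + 14)/6 = 42/6 = 7; σ²_G = ((14−4)/6)² = 2.778
te_H = (1 + 4·5 + 9)/6 = 30/6 = 5; σ²_H = ((9−1)/6)² = 1.778

Forward pass:
ES_A = 0; EF_A = 6
ES_B = 0; EF_B = 8
ES_C = 0; EF_C = 12
ES_D = max(EF_A=6, EF_B=8) = 8; EF_D = 8+10 = 18
ES_E = 6; EF_E = 6+14 = 20
ES_F = 6; EF_F = 6+4 = 10
ES_G = max(EF_A=6, EF_B=8) = 8; EF_G = 8+7 = 15
ES_H = max(EF_C=12, EF_D=18, EF_E=20, EF_F=10, EF_G=15) = 20; EF_H = 20+5 = 25
Expected project duration μ = 25 weeks. Critical path: A → E → H.

Variance along critical path = 1.778 + 4.000 + 1.778 = 7.556; σ = √7.556 = 2.749 weeks.
Z = (30 − 25) / 2.749 = 1.819
P(T ≤ 30) = Φ(1.819) ≈ 0.966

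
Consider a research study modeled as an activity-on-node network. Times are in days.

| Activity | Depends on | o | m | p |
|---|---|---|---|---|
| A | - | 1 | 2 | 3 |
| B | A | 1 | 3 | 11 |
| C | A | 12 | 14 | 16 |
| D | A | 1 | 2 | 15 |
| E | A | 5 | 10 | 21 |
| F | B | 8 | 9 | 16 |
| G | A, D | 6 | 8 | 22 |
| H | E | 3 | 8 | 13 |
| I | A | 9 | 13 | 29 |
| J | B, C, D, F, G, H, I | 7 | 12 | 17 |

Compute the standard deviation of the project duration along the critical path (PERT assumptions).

te_A = (1 + 4·2 + 3)/6 = 12/6 = 2; σ²_A = ((3−1)/6)² = 0.111
te_B = (1 + 4·3 + 11)/6 = 24/6 = 4; σ²_B = ((11−1)/6)² = 2.778
te_C = (12 + 4·14 + 16)/6 = 84/6 = 14; σ²_C = ((16−12)/6)² = 0.444
te_D = (1 + 4·2 + 15)/6 = 24/6 = 4; σ²_D = ((15−1)/6)² = 5.444
te_E = (5 + 4·10 + 21)/6 = 66/6 = 11; σ²_E = ((21−5)/6)² = 7.111
te_F = (8 + 4·9 + 16)/6 = 60/6 = 10; σ²_F = ((16−8)/6)² = 1.778
te_G = (6 + 4·8 + 22)/6 = 60/6 = 10; σ²_G = ((22−6)/6)² = 7.111
te_H = (3 + 4·8 + 13)/6 = 48/6 = 8; σ²_H = ((13−3)/6)² = 2.778
te_I = (9 + 4·13 + 29)/6 = 90/6 = 15; σ²_I = ((29−9)/6)² = 11.111
te_J = (7 + 4·12 + 17)/6 = 72/6 = 12; σ²_J = ((17−7)/6)² = 2.778

Forward pass:
ES_A = 0; EF_A = 2
ES_B = 2; EF_B = 2+4 = 6
ES_C = 2; EF_C = 2+14 = 16
ES_D = 2; EF_D = 2+4 = 6
ES_E = 2; EF_E = 2+11 = 13
ES_F = 6; EF_F = 6+10 = 16
ES_G = max(EF_A=2, EF_D=6) = 6; EF_G = 6+10 = 16
ES_H = 13; EF_H = 13+8 = 21
ES_I = 2; EF_I = 2+15 = 17
ES_J = max(EF_B=6, EF_C=16, EF_D=6, EF_F=16, EF_G=16, EF_H=21, EF_I=17) = 21; EF_J = 21+12 = 33
Expected project duration μ = 33 days. Critical path: A → E → H → J.

Variance along critical path = 0.111 + 7.111 + 2.778 + 2.778 = 12.778
σ = √12.778 = 3.575 days

3.57 days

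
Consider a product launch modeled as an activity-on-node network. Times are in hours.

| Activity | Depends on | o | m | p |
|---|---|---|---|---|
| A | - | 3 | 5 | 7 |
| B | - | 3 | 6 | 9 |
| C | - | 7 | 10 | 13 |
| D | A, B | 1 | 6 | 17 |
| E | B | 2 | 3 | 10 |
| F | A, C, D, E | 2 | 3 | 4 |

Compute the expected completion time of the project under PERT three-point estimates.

te_A = (3 + 4·5 + 7)/6 = 30/6 = 5
te_B = (3 + 4·6 + 9)/6 = 36/6 = 6
te_C = (7 + 4·10 + 13)/6 = 60/6 = 10
te_D = (1 + 4·6 + 17)/6 = 42/6 = 7
te_E = (2 + 4·3 + 10)/6 = 24/6 = 4
te_F = (2 + 4·3 + 4)/6 = 18/6 = 3

Forward pass:
ES_A = 0; EF_A = 5
ES_B = 0; EF_B = 6
ES_C = 0; EF_C = 10
ES_D = max(EF_A=5, EF_B=6) = 6; EF_D = 6+7 = 13
ES_E = 6; EF_E = 6+4 = 10
ES_F = max(EF_A=5, EF_C=10, EF_D=13, EF_E=10) = 13; EF_F = 13+3 = 16
Expected project duration μ = 16 hours. Critical path: B → D → F.

16 hours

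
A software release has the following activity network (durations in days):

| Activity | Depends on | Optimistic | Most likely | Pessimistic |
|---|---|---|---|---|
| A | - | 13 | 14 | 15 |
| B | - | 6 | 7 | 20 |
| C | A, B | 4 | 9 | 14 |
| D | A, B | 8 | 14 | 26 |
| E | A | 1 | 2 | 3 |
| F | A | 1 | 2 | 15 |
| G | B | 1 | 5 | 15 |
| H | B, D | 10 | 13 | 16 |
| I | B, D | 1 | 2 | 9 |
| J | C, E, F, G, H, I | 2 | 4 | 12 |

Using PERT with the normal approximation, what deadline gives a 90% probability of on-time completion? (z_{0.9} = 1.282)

51.6 days

te_A = (13 + 4·14 + 15)/6 = 84/6 = 14; σ²_A = ((15−13)/6)² = 0.111
te_B = (6 + 4·7 + 20)/6 = 54/6 = 9; σ²_B = ((20−6)/6)² = 5.444
te_C = (4 + 4·9 + 14)/6 = 54/6 = 9; σ²_C = ((14−4)/6)² = 2.778
te_D = (8 + 4·14 + 26)/6 = 90/6 = 15; σ²_D = ((26−8)/6)² = 9.000
te_E = (1 + 4·2 + 3)/6 = 12/6 = 2; σ²_E = ((3−1)/6)² = 0.111
te_F = (1 + 4·2 + 15)/6 = 24/6 = 4; σ²_F = ((15−1)/6)² = 5.444
te_G = (1 + 4·5 + 15)/6 = 36/6 = 6; σ²_G = ((15−1)/6)² = 5.444
te_H = (10 + 4·13 + 16)/6 = 78/6 = 13; σ²_H = ((16−10)/6)² = 1.000
te_I = (1 + 4·2 + 9)/6 = 18/6 = 3; σ²_I = ((9−1)/6)² = 1.778
te_J = (2 + 4·4 + 12)/6 = 30/6 = 5; σ²_J = ((12−2)/6)² = 2.778

Forward pass:
ES_A = 0; EF_A = 14
ES_B = 0; EF_B = 9
ES_C = max(EF_A=14, EF_B=9) = 14; EF_C = 14+9 = 23
ES_D = max(EF_A=14, EF_B=9) = 14; EF_D = 14+15 = 29
ES_E = 14; EF_E = 14+2 = 16
ES_F = 14; EF_F = 14+4 = 18
ES_G = 9; EF_G = 9+6 = 15
ES_H = max(EF_B=9, EF_D=29) = 29; EF_H = 29+13 = 42
ES_I = max(EF_B=9, EF_D=29) = 29; EF_I = 29+3 = 32
ES_J = max(EF_C=23, EF_E=16, EF_F=18, EF_G=15, EF_H=42, EF_I=32) = 42; EF_J = 42+5 = 47
Expected project duration μ = 47 days. Critical path: A → D → H → J.

Variance along critical path = 0.111 + 9.000 + 1.000 + 2.778 = 12.889; σ = 3.590 days.
D = μ + z·σ = 47 + 1.282·3.590 = 51.6 days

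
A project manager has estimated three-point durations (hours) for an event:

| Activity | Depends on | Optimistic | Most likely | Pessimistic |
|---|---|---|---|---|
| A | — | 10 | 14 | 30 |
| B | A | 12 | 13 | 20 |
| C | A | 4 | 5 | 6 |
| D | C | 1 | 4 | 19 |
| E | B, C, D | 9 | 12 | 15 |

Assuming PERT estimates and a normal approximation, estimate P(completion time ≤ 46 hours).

te_A = (10 + 4·14 + 30)/6 = 96/6 = 16; σ²_A = ((30−10)/6)² = 11.111
te_B = (12 + 4·13 + 20)/6 = 84/6 = 14; σ²_B = ((20−12)/6)² = 1.778
te_C = (4 + 4·5 + 6)/6 = 30/6 = 5; σ²_C = ((6−4)/6)² = 0.111
te_D = (1 + 4·4 + 19)/6 = 36/6 = 6; σ²_D = ((19−1)/6)² = 9.000
te_E = (9 + 4·12 + 15)/6 = 72/6 = 12; σ²_E = ((15−9)/6)² = 1.000

Forward pass:
ES_A = 0; EF_A = 16
ES_B = 16; EF_B = 16+14 = 30
ES_C = 16; EF_C = 16+5 = 21
ES_D = 21; EF_D = 21+6 = 27
ES_E = max(EF_B=30, EF_C=21, EF_D=27) = 30; EF_E = 30+12 = 42
Expected project duration μ = 42 hours. Critical path: A → B → E.

Variance along critical path = 11.111 + 1.778 + 1.000 = 13.889; σ = √13.889 = 3.727 hours.
Z = (46 − 42) / 3.727 = 1.073
P(T ≤ 46) = Φ(1.073) ≈ 0.858

0.858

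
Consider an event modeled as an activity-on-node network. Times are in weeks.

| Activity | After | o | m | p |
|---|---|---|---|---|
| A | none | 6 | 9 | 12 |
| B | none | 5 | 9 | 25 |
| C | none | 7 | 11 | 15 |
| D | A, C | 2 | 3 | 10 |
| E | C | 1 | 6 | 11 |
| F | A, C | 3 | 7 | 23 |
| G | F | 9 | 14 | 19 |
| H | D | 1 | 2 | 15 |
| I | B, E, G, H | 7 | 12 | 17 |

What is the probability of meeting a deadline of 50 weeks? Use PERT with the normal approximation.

te_A = (6 + 4·9 + 12)/6 = 54/6 = 9; σ²_A = ((12−6)/6)² = 1.000
te_B = (5 + 4·9 + 25)/6 = 66/6 = 11; σ²_B = ((25−5)/6)² = 11.111
te_C = (7 + 4·11 + 15)/6 = 66/6 = 11; σ²_C = ((15−7)/6)² = 1.778
te_D = (2 + 4·3 + 10)/6 = 24/6 = 4; σ²_D = ((10−2)/6)² = 1.778
te_E = (1 + 4·6 + 11)/6 = 36/6 = 6; σ²_E = ((11−1)/6)² = 2.778
te_F = (3 + 4·7 + 23)/6 = 54/6 = 9; σ²_F = ((23−3)/6)² = 11.111
te_G = (9 + 4·14 + 19)/6 = 84/6 = 14; σ²_G = ((19−9)/6)² = 2.778
te_H = (1 + 4·2 + 15)/6 = 24/6 = 4; σ²_H = ((15−1)/6)² = 5.444
te_I = (7 + 4·12 + 17)/6 = 72/6 = 12; σ²_I = ((17−7)/6)² = 2.778

Forward pass:
ES_A = 0; EF_A = 9
ES_B = 0; EF_B = 11
ES_C = 0; EF_C = 11
ES_D = max(EF_A=9, EF_C=11) = 11; EF_D = 11+4 = 15
ES_E = 11; EF_E = 11+6 = 17
ES_F = max(EF_A=9, EF_C=11) = 11; EF_F = 11+9 = 20
ES_G = 20; EF_G = 20+14 = 34
ES_H = 15; EF_H = 15+4 = 19
ES_I = max(EF_B=11, EF_E=17, EF_G=34, EF_H=19) = 34; EF_I = 34+12 = 46
Expected project duration μ = 46 weeks. Critical path: C → F → G → I.

Variance along critical path = 1.778 + 11.111 + 2.778 + 2.778 = 18.444; σ = √18.444 = 4.295 weeks.
Z = (50 − 46) / 4.295 = 0.931
P(T ≤ 50) = Φ(0.931) ≈ 0.824

0.824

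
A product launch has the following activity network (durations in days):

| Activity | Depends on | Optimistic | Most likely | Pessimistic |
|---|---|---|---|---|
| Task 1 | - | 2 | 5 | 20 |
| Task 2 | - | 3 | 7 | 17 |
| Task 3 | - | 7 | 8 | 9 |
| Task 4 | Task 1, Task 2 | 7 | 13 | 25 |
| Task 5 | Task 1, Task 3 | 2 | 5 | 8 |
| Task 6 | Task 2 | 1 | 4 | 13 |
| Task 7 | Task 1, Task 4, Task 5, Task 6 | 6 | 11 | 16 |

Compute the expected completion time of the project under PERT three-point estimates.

33 days

te_Task 1 = (2 + 4·5 + 20)/6 = 42/6 = 7
te_Task 2 = (3 + 4·7 + 17)/6 = 48/6 = 8
te_Task 3 = (7 + 4·8 + 9)/6 = 48/6 = 8
te_Task 4 = (7 + 4·13 + 25)/6 = 84/6 = 14
te_Task 5 = (2 + 4·5 + 8)/6 = 30/6 = 5
te_Task 6 = (1 + 4·4 + 13)/6 = 30/6 = 5
te_Task 7 = (6 + 4·11 + 16)/6 = 66/6 = 11

Forward pass:
ES_Task 1 = 0; EF_Task 1 = 7
ES_Task 2 = 0; EF_Task 2 = 8
ES_Task 3 = 0; EF_Task 3 = 8
ES_Task 4 = max(EF_Task 1=7, EF_Task 2=8) = 8; EF_Task 4 = 8+14 = 22
ES_Task 5 = max(EF_Task 1=7, EF_Task 3=8) = 8; EF_Task 5 = 8+5 = 13
ES_Task 6 = 8; EF_Task 6 = 8+5 = 13
ES_Task 7 = max(EF_Task 1=7, EF_Task 4=22, EF_Task 5=13, EF_Task 6=13) = 22; EF_Task 7 = 22+11 = 33
Expected project duration μ = 33 days. Critical path: Task 2 → Task 4 → Task 7.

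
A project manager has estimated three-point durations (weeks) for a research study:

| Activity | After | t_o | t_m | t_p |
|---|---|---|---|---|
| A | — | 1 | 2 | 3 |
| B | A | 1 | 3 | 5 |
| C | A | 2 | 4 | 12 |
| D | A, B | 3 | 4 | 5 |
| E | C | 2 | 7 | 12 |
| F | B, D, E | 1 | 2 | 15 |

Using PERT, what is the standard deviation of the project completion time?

3.33 weeks

te_A = (1 + 4·2 + 3)/6 = 12/6 = 2; σ²_A = ((3−1)/6)² = 0.111
te_B = (1 + 4·3 + 5)/6 = 18/6 = 3; σ²_B = ((5−1)/6)² = 0.444
te_C = (2 + 4·4 + 12)/6 = 30/6 = 5; σ²_C = ((12−2)/6)² = 2.778
te_D = (3 + 4·4 + 5)/6 = 24/6 = 4; σ²_D = ((5−3)/6)² = 0.111
te_E = (2 + 4·7 + 12)/6 = 42/6 = 7; σ²_E = ((12−2)/6)² = 2.778
te_F = (1 + 4·2 + 15)/6 = 24/6 = 4; σ²_F = ((15−1)/6)² = 5.444

Forward pass:
ES_A = 0; EF_A = 2
ES_B = 2; EF_B = 2+3 = 5
ES_C = 2; EF_C = 2+5 = 7
ES_D = max(EF_A=2, EF_B=5) = 5; EF_D = 5+4 = 9
ES_E = 7; EF_E = 7+7 = 14
ES_F = max(EF_B=5, EF_D=9, EF_E=14) = 14; EF_F = 14+4 = 18
Expected project duration μ = 18 weeks. Critical path: A → C → E → F.

Variance along critical path = 0.111 + 2.778 + 2.778 + 5.444 = 11.111
σ = √11.111 = 3.333 weeks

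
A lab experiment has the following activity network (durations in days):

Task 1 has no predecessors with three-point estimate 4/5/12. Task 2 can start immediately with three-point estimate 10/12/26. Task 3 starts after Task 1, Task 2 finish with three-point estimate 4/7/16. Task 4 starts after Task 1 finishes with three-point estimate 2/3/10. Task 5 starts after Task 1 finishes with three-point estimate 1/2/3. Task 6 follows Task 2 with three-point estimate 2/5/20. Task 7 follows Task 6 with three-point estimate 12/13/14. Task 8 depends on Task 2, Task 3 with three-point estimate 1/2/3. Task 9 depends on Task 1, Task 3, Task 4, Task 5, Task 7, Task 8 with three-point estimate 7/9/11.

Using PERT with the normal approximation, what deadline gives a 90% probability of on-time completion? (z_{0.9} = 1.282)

48.2 days

te_Task 1 = (4 + 4·5 + 12)/6 = 36/6 = 6; σ²_Task 1 = ((12−4)/6)² = 1.778
te_Task 2 = (10 + 4·12 + 26)/6 = 84/6 = 14; σ²_Task 2 = ((26−10)/6)² = 7.111
te_Task 3 = (4 + 4·7 + 16)/6 = 48/6 = 8; σ²_Task 3 = ((16−4)/6)² = 4.000
te_Task 4 = (2 + 4·3 + 10)/6 = 24/6 = 4; σ²_Task 4 = ((10−2)/6)² = 1.778
te_Task 5 = (1 + 4·2 + 3)/6 = 12/6 = 2; σ²_Task 5 = ((3−1)/6)² = 0.111
te_Task 6 = (2 + 4·5 + 20)/6 = 42/6 = 7; σ²_Task 6 = ((20−2)/6)² = 9.000
te_Task 7 = (12 + 4·13 + 14)/6 = 78/6 = 13; σ²_Task 7 = ((14−12)/6)² = 0.111
te_Task 8 = (1 + 4·2 + 3)/6 = 12/6 = 2; σ²_Task 8 = ((3−1)/6)² = 0.111
te_Task 9 = (7 + 4·9 + 11)/6 = 54/6 = 9; σ²_Task 9 = ((11−7)/6)² = 0.444

Forward pass:
ES_Task 1 = 0; EF_Task 1 = 6
ES_Task 2 = 0; EF_Task 2 = 14
ES_Task 3 = max(EF_Task 1=6, EF_Task 2=14) = 14; EF_Task 3 = 14+8 = 22
ES_Task 4 = 6; EF_Task 4 = 6+4 = 10
ES_Task 5 = 6; EF_Task 5 = 6+2 = 8
ES_Task 6 = 14; EF_Task 6 = 14+7 = 21
ES_Task 7 = 21; EF_Task 7 = 21+13 = 34
ES_Task 8 = max(EF_Task 2=14, EF_Task 3=22) = 22; EF_Task 8 = 22+2 = 24
ES_Task 9 = max(EF_Task 1=6, EF_Task 3=22, EF_Task 4=10, EF_Task 5=8, EF_Task 7=34, EF_Task 8=24) = 34; EF_Task 9 = 34+9 = 43
Expected project duration μ = 43 days. Critical path: Task 2 → Task 6 → Task 7 → Task 9.

Variance along critical path = 7.111 + 9.000 + 0.111 + 0.444 = 16.667; σ = 4.082 days.
D = μ + z·σ = 43 + 1.282·4.082 = 48.2 days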